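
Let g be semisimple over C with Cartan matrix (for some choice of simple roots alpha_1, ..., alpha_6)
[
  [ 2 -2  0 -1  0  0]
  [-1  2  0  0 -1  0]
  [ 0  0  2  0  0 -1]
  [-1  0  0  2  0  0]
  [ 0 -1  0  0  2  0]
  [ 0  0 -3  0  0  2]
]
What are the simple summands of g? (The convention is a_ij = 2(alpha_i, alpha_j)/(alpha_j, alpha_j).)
The diagram associated to this matrix has two connected components: the simple roots {alpha_1, alpha_2, alpha_4, alpha_5} form a chain of 4 nodes with a double edge between the middle two (F_4), and {alpha_3, alpha_6} form two nodes joined by a triple edge (G_2). A semisimple Lie algebra decomposes uniquely as the direct sum of simple ideals, one per connected component of its Dynkin diagram, so g ≅ F_4 ⊕ G_2 (dimension 52 + 14 = 66).

F4 + G2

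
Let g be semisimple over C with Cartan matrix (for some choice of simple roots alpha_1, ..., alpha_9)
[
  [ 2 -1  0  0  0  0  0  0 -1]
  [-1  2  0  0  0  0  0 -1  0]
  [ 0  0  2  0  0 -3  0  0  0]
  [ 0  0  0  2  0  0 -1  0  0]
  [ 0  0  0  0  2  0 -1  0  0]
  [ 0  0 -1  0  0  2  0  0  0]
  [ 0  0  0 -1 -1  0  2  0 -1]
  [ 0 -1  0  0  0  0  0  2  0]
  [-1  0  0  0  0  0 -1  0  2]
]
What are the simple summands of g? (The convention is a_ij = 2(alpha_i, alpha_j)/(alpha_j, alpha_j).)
D_7 + G_2

The diagram associated to this matrix has two connected components: the simple roots {alpha_1, alpha_2, alpha_4, alpha_5, alpha_7, alpha_8, alpha_9} form a chain of 5 nodes with a fork of two nodes at one end (D_7), and {alpha_3, alpha_6} form two nodes joined by a triple edge (G_2). A semisimple Lie algebra decomposes uniquely as the direct sum of simple ideals, one per connected component of its Dynkin diagram, so g ≅ D_7 ⊕ G_2 (dimension 91 + 14 = 105).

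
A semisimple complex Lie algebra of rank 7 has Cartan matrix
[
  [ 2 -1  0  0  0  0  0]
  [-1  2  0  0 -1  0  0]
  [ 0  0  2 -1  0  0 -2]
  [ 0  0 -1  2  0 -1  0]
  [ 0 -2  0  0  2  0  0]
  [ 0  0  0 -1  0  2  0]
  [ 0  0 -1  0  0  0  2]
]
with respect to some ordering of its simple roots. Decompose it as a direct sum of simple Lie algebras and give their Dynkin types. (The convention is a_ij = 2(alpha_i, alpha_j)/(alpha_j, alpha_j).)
The diagram associated to this matrix has two connected components: the simple roots {alpha_3, alpha_4, alpha_6, alpha_7} form a chain of 4 nodes with a double edge at one end; the terminal node there is the unique short simple root (B_4), and {alpha_1, alpha_2, alpha_5} form a chain of 3 nodes with a double edge at one end; the terminal node there is the unique long simple root (C_3). A semisimple Lie algebra decomposes uniquely as the direct sum of simple ideals, one per connected component of its Dynkin diagram, so g ≅ B_4 ⊕ C_3 (dimension 36 + 21 = 57).

B4 + C3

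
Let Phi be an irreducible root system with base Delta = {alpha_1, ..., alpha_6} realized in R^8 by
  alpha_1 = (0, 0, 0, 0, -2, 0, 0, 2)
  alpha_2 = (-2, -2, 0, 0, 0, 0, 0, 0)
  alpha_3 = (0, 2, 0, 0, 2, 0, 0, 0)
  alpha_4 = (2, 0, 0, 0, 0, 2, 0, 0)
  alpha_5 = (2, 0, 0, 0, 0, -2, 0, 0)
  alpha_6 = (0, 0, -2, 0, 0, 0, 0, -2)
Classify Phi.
Compute the Cartan integers a_ij = 2(alpha_i, alpha_j)/(alpha_j, alpha_j); the resulting 6x6 Cartan matrix is
[[2, 0, -1, 0, 0, -1], [0, 2, -1, -1, -1, 0], [-1, -1, 2, 0, 0, 0], [0, -1, 0, 2, 0, 0], [0, -1, 0, 0, 2, 0], [-1, 0, 0, 0, 0, 2]].
All simple roots have the same length, so the diagram is simply laced. The associated Dynkin diagram is a chain of 4 nodes with a fork of two nodes at one end (D_6), so the type is D_6 (the algebra so(12)).

D_6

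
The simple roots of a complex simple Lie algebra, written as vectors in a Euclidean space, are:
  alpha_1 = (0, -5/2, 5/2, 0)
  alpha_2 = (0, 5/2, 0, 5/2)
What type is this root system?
Compute the Cartan integers a_ij = 2(alpha_i, alpha_j)/(alpha_j, alpha_j); the resulting 2x2 Cartan matrix is
[[2, -1], [-1, 2]].
All simple roots have the same length, so the diagram is simply laced. The associated Dynkin diagram is a chain of 2 nodes with single edges (A_2), so the type is A_2 (the algebra sl(3)).

A_2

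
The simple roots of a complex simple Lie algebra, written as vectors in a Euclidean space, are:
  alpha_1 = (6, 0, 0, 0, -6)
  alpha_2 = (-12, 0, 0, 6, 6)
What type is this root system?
Compute the Cartan integers a_ij = 2(alpha_i, alpha_j)/(alpha_j, alpha_j); the resulting 2x2 Cartan matrix is
[[2, -1], [-3, 2]].
The roots have two lengths (squared-length ratio 3:1); the short ones are alpha_{1}. The associated Dynkin diagram is two nodes joined by a triple edge (G_2), so the type is G_2.

G2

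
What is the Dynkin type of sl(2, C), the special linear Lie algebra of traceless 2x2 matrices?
type A_1

This is sl(2), which has dimension 2^2 - 1 = 3 and rank 2 - 1 = 1 (a Cartan subalgebra is the diagonal traceless matrices). In the classification of classical Lie algebras, the special linear algebra sl(n+1) has type A_n; here n = 1, so the Dynkin diagram is a chain of 1 nodes with single edges (A_1). Hence the type is A_1.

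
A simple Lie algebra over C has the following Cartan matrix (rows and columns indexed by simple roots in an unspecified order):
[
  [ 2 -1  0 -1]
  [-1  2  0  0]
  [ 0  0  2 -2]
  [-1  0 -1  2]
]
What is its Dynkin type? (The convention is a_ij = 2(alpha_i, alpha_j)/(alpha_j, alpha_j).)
The matrix has rank 4 with 2's on the diagonal. Reading the off-diagonal entries as Dynkin edges (a single edge where a_ij = a_ji = -1; a double or triple edge where a_ij * a_ji = 2 or 3), the diagram is a chain of 4 nodes with a double edge at one end; the terminal node there is the unique long simple root (C_4). One simple-root ordering that puts it in standard form is (alpha_2, alpha_1, alpha_4, alpha_3). So the algebra is type C_4, i.e. sp(8).

C4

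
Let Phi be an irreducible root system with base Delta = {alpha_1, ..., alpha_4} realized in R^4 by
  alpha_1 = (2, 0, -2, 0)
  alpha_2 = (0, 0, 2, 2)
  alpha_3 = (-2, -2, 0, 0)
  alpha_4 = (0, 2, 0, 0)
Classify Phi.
Compute the Cartan integers a_ij = 2(alpha_i, alpha_j)/(alpha_j, alpha_j); the resulting 4x4 Cartan matrix is
[[2, -1, -1, 0], [-1, 2, 0, 0], [-1, 0, 2, -2], [0, 0, -1, 2]].
The roots have two lengths (squared-length ratio 2:1); the short ones are alpha_{4}. The associated Dynkin diagram is a chain of 4 nodes with a double edge at one end; the terminal node there is the unique short simple root (B_4), so the type is B_4 (the algebra so(9)).

B4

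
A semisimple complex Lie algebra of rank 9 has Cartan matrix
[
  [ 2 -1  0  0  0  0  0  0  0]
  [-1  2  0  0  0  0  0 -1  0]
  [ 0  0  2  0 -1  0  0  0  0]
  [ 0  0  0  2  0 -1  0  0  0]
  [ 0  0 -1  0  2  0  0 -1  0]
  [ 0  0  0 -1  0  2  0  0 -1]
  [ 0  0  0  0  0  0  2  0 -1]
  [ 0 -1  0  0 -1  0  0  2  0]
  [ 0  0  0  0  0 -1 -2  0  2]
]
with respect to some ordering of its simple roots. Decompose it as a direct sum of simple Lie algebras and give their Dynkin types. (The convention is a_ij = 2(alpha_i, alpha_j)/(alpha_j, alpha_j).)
type A_5 ⊕ type B_4

The diagram associated to this matrix has two connected components: the simple roots {alpha_1, alpha_2, alpha_3, alpha_5, alpha_8} form a chain of 5 nodes with single edges (A_5), and {alpha_4, alpha_6, alpha_7, alpha_9} form a chain of 4 nodes with a double edge at one end; the terminal node there is the unique short simple root (B_4). A semisimple Lie algebra decomposes uniquely as the direct sum of simple ideals, one per connected component of its Dynkin diagram, so g ≅ A_5 ⊕ B_4 (dimension 35 + 36 = 71).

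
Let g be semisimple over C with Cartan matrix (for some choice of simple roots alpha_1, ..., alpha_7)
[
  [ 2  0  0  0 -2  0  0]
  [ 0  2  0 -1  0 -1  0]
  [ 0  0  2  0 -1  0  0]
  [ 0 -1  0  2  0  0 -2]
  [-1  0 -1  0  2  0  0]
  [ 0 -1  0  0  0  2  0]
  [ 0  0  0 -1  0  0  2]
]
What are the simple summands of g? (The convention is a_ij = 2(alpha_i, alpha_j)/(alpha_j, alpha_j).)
The diagram associated to this matrix has two connected components: the simple roots {alpha_2, alpha_4, alpha_6, alpha_7} form a chain of 4 nodes with a double edge at one end; the terminal node there is the unique short simple root (B_4), and {alpha_1, alpha_3, alpha_5} form a chain of 3 nodes with a double edge at one end; the terminal node there is the unique long simple root (C_3). A semisimple Lie algebra decomposes uniquely as the direct sum of simple ideals, one per connected component of its Dynkin diagram, so g ≅ B_4 ⊕ C_3 (dimension 36 + 21 = 57).

B_4 (so(9)) + C_3 (sp(6))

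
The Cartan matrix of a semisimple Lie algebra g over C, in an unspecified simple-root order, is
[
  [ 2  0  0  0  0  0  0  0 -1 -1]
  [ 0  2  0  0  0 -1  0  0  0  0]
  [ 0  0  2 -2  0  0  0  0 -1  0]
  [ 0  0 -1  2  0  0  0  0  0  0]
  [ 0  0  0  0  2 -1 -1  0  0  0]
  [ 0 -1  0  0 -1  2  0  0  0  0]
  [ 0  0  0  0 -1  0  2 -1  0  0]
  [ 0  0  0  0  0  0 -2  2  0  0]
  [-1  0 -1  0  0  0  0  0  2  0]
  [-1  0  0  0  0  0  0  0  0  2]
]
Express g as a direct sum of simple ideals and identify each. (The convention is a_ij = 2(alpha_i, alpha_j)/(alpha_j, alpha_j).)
The diagram associated to this matrix has two connected components: the simple roots {alpha_1, alpha_3, alpha_4, alpha_9, alpha_10} form a chain of 5 nodes with a double edge at one end; the terminal node there is the unique short simple root (B_5), and {alpha_2, alpha_5, alpha_6, alpha_7, alpha_8} form a chain of 5 nodes with a double edge at one end; the terminal node there is the unique long simple root (C_5). A semisimple Lie algebra decomposes uniquely as the direct sum of simple ideals, one per connected component of its Dynkin diagram, so g ≅ B_5 ⊕ C_5 (dimension 55 + 55 = 110).

B_5 (so(11)) ⊕ C_5 (sp(10))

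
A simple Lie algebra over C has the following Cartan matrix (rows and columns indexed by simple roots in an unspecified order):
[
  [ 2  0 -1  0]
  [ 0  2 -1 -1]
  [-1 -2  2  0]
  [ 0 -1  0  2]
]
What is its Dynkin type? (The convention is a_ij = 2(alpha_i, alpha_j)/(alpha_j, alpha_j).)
The matrix has rank 4 with 2's on the diagonal. Reading the off-diagonal entries as Dynkin edges (a single edge where a_ij = a_ji = -1; a double or triple edge where a_ij * a_ji = 2 or 3), the diagram is a chain of 4 nodes with a double edge between the middle two (F_4). One simple-root ordering that puts it in standard form is (alpha_1, alpha_3, alpha_2, alpha_4). So the algebra is type F_4.

F_4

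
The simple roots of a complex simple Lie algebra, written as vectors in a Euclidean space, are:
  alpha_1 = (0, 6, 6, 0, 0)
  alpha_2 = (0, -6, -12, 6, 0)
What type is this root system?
G2

Compute the Cartan integers a_ij = 2(alpha_i, alpha_j)/(alpha_j, alpha_j); the resulting 2x2 Cartan matrix is
[[2, -1], [-3, 2]].
The roots have two lengths (squared-length ratio 3:1); the short ones are alpha_{1}. The associated Dynkin diagram is two nodes joined by a triple edge (G_2), so the type is G_2.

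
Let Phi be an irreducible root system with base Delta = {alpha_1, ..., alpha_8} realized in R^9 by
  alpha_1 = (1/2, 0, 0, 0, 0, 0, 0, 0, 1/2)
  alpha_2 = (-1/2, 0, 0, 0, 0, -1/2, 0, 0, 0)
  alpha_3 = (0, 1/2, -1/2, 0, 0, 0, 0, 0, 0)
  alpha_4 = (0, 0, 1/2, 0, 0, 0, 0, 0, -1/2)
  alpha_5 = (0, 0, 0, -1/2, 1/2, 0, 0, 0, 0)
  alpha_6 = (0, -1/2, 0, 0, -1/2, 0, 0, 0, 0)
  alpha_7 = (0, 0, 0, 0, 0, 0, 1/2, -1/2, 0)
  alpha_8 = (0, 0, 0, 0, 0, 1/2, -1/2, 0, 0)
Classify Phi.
Compute the Cartan integers a_ij = 2(alpha_i, alpha_j)/(alpha_j, alpha_j); the resulting 8x8 Cartan matrix is
[[2, -1, 0, -1, 0, 0, 0, 0], [-1, 2, 0, 0, 0, 0, 0, -1], [0, 0, 2, -1, 0, -1, 0, 0], [-1, 0, -1, 2, 0, 0, 0, 0], [0, 0, 0, 0, 2, -1, 0, 0], [0, 0, -1, 0, -1, 2, 0, 0], [0, 0, 0, 0, 0, 0, 2, -1], [0, -1, 0, 0, 0, 0, -1, 2]].
All simple roots have the same length, so the diagram is simply laced. The associated Dynkin diagram is a chain of 8 nodes with single edges (A_8), so the type is A_8 (the algebra sl(9)).

A_8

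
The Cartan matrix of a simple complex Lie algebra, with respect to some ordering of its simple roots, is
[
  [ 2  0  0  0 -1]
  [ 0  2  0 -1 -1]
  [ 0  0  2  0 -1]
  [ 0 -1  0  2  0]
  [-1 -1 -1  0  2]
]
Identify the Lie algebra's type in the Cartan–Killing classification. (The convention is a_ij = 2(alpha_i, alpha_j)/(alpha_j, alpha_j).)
D5

The matrix has rank 5 with 2's on the diagonal. Reading the off-diagonal entries as Dynkin edges (a single edge where a_ij = a_ji = -1; a double or triple edge where a_ij * a_ji = 2 or 3), the diagram is a chain of 3 nodes with a fork of two nodes at one end (D_5). One simple-root ordering that puts it in standard form is (alpha_4, alpha_2, alpha_5, alpha_3, alpha_1). So the algebra is type D_5, i.e. so(10).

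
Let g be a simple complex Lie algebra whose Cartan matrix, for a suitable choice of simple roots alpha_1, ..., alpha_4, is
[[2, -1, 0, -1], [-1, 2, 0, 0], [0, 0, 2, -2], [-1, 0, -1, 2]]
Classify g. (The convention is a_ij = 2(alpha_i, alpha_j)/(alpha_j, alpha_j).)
The matrix has rank 4 with 2's on the diagonal. Reading the off-diagonal entries as Dynkin edges (a single edge where a_ij = a_ji = -1; a double or triple edge where a_ij * a_ji = 2 or 3), the diagram is a chain of 4 nodes with a double edge at one end; the terminal node there is the unique long simple root (C_4). One simple-root ordering that puts it in standard form is (alpha_2, alpha_1, alpha_4, alpha_3). So the algebra is type C_4, i.e. sp(8).

type C_4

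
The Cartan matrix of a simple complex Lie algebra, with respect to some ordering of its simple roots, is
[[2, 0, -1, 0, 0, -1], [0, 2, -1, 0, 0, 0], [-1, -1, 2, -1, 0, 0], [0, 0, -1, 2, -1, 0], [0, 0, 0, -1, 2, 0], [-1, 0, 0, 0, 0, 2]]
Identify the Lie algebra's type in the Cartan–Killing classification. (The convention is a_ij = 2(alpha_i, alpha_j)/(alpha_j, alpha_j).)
E_6

The matrix has rank 6 with 2's on the diagonal. Reading the off-diagonal entries as Dynkin edges (a single edge where a_ij = a_ji = -1; a double or triple edge where a_ij * a_ji = 2 or 3), the diagram is a chain of 5 nodes with one extra node attached to the third node from one end (E_6). One simple-root ordering that puts it in standard form is (alpha_5, alpha_2, alpha_4, alpha_3, alpha_1, alpha_6). So the algebra is type E_6.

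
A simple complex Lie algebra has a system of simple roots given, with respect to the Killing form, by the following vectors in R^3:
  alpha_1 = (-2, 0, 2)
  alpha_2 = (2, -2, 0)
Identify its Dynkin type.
A2

Compute the Cartan integers a_ij = 2(alpha_i, alpha_j)/(alpha_j, alpha_j); the resulting 2x2 Cartan matrix is
[[2, -1], [-1, 2]].
All simple roots have the same length, so the diagram is simply laced. The associated Dynkin diagram is a chain of 2 nodes with single edges (A_2), so the type is A_2 (the algebra sl(3)).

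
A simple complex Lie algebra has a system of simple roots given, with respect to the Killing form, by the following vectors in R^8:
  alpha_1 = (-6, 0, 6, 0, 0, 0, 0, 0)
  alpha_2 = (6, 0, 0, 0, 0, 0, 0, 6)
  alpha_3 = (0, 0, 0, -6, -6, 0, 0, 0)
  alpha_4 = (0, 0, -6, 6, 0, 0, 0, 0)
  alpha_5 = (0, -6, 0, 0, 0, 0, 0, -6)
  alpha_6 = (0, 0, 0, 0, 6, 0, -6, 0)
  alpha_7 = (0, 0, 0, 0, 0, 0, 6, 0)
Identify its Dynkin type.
Compute the Cartan integers a_ij = 2(alpha_i, alpha_j)/(alpha_j, alpha_j); the resulting 7x7 Cartan matrix is
[[2, -1, 0, -1, 0, 0, 0], [-1, 2, 0, 0, -1, 0, 0], [0, 0, 2, -1, 0, -1, 0], [-1, 0, -1, 2, 0, 0, 0], [0, -1, 0, 0, 2, 0, 0], [0, 0, -1, 0, 0, 2, -2], [0, 0, 0, 0, 0, -1, 2]].
The roots have two lengths (squared-length ratio 2:1); the short ones are alpha_{7}. The associated Dynkin diagram is a chain of 7 nodes with a double edge at one end; the terminal node there is the unique short simple root (B_7), so the type is B_7 (the algebra so(15)).

B7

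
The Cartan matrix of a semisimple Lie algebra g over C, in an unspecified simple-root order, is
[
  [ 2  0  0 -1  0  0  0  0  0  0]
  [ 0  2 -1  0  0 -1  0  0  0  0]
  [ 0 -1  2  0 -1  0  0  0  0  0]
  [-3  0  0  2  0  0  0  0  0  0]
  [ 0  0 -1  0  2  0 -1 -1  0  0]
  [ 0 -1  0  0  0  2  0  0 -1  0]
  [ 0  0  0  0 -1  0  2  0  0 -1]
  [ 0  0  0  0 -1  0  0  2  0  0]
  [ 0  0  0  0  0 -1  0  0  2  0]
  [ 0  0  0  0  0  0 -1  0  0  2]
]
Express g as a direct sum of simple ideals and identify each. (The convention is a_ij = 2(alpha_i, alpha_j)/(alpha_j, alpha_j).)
The diagram associated to this matrix has two connected components: the simple roots {alpha_2, alpha_3, alpha_5, alpha_6, alpha_7, alpha_8, alpha_9, alpha_10} form a chain of 7 nodes with one extra node attached to the third node from one end (E_8), and {alpha_1, alpha_4} form two nodes joined by a triple edge (G_2). A semisimple Lie algebra decomposes uniquely as the direct sum of simple ideals, one per connected component of its Dynkin diagram, so g ≅ E_8 ⊕ G_2 (dimension 248 + 14 = 262).

E_8 + G_2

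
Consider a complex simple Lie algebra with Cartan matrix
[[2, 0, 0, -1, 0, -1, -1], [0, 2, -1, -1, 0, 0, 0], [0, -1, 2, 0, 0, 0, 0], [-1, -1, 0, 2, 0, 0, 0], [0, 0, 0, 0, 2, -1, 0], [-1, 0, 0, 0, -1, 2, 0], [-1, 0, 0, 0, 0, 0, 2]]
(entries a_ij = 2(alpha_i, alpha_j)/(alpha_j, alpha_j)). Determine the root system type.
type E_7

The matrix has rank 7 with 2's on the diagonal. Reading the off-diagonal entries as Dynkin edges (a single edge where a_ij = a_ji = -1; a double or triple edge where a_ij * a_ji = 2 or 3), the diagram is a chain of 6 nodes with one extra node attached to the third node from one end (E_7). One simple-root ordering that puts it in standard form is (alpha_5, alpha_7, alpha_6, alpha_1, alpha_4, alpha_2, alpha_3). So the algebra is type E_7.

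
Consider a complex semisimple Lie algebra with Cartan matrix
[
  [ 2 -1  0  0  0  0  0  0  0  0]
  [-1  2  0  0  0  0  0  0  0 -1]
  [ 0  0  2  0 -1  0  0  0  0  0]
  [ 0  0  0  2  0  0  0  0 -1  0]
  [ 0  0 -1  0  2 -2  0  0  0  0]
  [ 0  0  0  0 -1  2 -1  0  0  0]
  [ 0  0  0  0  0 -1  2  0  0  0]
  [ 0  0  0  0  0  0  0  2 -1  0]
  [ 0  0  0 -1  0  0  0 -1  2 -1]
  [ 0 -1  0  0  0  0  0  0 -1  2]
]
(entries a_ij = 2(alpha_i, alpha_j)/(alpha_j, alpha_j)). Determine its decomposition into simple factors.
D_6 (so(12)) + F_4

The diagram associated to this matrix has two connected components: the simple roots {alpha_1, alpha_2, alpha_4, alpha_8, alpha_9, alpha_10} form a chain of 4 nodes with a fork of two nodes at one end (D_6), and {alpha_3, alpha_5, alpha_6, alpha_7} form a chain of 4 nodes with a double edge between the middle two (F_4). A semisimple Lie algebra decomposes uniquely as the direct sum of simple ideals, one per connected component of its Dynkin diagram, so g ≅ D_6 ⊕ F_4 (dimension 66 + 52 = 118).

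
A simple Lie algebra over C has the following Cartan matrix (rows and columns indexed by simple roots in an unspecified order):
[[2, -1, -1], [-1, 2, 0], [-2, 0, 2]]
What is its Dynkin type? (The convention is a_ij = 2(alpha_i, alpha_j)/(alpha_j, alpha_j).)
type C_3

The matrix has rank 3 with 2's on the diagonal. Reading the off-diagonal entries as Dynkin edges (a single edge where a_ij = a_ji = -1; a double or triple edge where a_ij * a_ji = 2 or 3), the diagram is a chain of 3 nodes with a double edge at one end; the terminal node there is the unique long simple root (C_3). One simple-root ordering that puts it in standard form is (alpha_2, alpha_1, alpha_3). So the algebra is type C_3, i.e. sp(6).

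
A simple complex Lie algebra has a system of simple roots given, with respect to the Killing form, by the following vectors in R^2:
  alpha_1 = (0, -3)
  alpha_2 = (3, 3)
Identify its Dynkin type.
B_2

Compute the Cartan integers a_ij = 2(alpha_i, alpha_j)/(alpha_j, alpha_j); the resulting 2x2 Cartan matrix is
[[2, -1], [-2, 2]].
The roots have two lengths (squared-length ratio 2:1); the short ones are alpha_{1}. The associated Dynkin diagram is a chain of 2 nodes with a double edge at one end; the terminal node there is the unique short simple root (B_2), so the type is B_2 (the algebra so(5)).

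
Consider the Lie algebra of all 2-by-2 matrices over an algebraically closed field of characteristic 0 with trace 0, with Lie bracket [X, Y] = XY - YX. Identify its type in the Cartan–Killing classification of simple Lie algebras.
This is sl(2), which has dimension 2^2 - 1 = 3 and rank 2 - 1 = 1 (a Cartan subalgebra is the diagonal traceless matrices). In the classification of classical Lie algebras, the special linear algebra sl(n+1) has type A_n; here n = 1, so the Dynkin diagram is a chain of 1 nodes with single edges (A_1). Hence the type is A_1.

A_1 (sl(2))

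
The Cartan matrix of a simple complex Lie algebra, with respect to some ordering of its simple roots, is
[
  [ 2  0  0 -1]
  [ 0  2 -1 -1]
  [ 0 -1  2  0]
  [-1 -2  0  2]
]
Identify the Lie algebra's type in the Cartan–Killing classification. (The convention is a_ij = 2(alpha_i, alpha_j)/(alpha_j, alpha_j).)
The matrix has rank 4 with 2's on the diagonal. Reading the off-diagonal entries as Dynkin edges (a single edge where a_ij = a_ji = -1; a double or triple edge where a_ij * a_ji = 2 or 3), the diagram is a chain of 4 nodes with a double edge between the middle two (F_4). One simple-root ordering that puts it in standard form is (alpha_1, alpha_4, alpha_2, alpha_3). So the algebra is type F_4.

F4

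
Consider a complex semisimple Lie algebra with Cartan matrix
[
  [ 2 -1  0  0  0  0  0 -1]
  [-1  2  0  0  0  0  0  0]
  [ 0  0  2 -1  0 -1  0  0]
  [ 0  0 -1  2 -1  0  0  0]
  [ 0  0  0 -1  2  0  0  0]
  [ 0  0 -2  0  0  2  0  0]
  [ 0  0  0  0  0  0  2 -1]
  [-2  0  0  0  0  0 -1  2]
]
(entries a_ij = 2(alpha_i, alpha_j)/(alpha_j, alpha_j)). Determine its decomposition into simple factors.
The diagram associated to this matrix has two connected components: the simple roots {alpha_3, alpha_4, alpha_5, alpha_6} form a chain of 4 nodes with a double edge at one end; the terminal node there is the unique long simple root (C_4), and {alpha_1, alpha_2, alpha_7, alpha_8} form a chain of 4 nodes with a double edge between the middle two (F_4). A semisimple Lie algebra decomposes uniquely as the direct sum of simple ideals, one per connected component of its Dynkin diagram, so g ≅ C_4 ⊕ F_4 (dimension 36 + 52 = 88).

C_4 (sp(8)) ⊕ F_4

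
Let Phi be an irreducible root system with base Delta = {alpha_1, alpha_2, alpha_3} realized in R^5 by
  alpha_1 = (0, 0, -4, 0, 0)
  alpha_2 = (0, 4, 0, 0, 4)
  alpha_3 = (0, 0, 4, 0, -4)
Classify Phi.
B_3

Compute the Cartan integers a_ij = 2(alpha_i, alpha_j)/(alpha_j, alpha_j); the resulting 3x3 Cartan matrix is
[[2, 0, -1], [0, 2, -1], [-2, -1, 2]].
The roots have two lengths (squared-length ratio 2:1); the short ones are alpha_{1}. The associated Dynkin diagram is a chain of 3 nodes with a double edge at one end; the terminal node there is the unique short simple root (B_3), so the type is B_3 (the algebra so(7)).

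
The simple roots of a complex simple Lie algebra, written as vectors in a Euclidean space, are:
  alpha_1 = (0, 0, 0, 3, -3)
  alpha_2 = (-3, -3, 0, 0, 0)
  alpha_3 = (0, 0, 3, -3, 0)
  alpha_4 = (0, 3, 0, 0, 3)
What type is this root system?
A_4

Compute the Cartan integers a_ij = 2(alpha_i, alpha_j)/(alpha_j, alpha_j); the resulting 4x4 Cartan matrix is
[[2, 0, -1, -1], [0, 2, 0, -1], [-1, 0, 2, 0], [-1, -1, 0, 2]].
All simple roots have the same length, so the diagram is simply laced. The associated Dynkin diagram is a chain of 4 nodes with single edges (A_4), so the type is A_4 (the algebra sl(5)).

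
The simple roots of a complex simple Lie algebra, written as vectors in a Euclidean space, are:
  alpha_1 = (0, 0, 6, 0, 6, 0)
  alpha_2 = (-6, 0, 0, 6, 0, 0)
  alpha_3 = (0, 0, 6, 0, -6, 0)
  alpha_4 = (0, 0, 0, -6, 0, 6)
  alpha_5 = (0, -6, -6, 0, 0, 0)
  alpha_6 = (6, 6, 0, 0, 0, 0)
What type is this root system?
Compute the Cartan integers a_ij = 2(alpha_i, alpha_j)/(alpha_j, alpha_j); the resulting 6x6 Cartan matrix is
[[2, 0, 0, 0, -1, 0], [0, 2, 0, -1, 0, -1], [0, 0, 2, 0, -1, 0], [0, -1, 0, 2, 0, 0], [-1, 0, -1, 0, 2, -1], [0, -1, 0, 0, -1, 2]].
All simple roots have the same length, so the diagram is simply laced. The associated Dynkin diagram is a chain of 4 nodes with a fork of two nodes at one end (D_6), so the type is D_6 (the algebra so(12)).

D_6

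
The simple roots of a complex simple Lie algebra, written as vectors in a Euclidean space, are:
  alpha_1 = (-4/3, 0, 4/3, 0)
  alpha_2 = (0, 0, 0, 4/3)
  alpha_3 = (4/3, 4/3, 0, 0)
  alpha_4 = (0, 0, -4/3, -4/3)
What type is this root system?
Compute the Cartan integers a_ij = 2(alpha_i, alpha_j)/(alpha_j, alpha_j); the resulting 4x4 Cartan matrix is
[[2, 0, -1, -1], [0, 2, 0, -1], [-1, 0, 2, 0], [-1, -2, 0, 2]].
The roots have two lengths (squared-length ratio 2:1); the short ones are alpha_{2}. The associated Dynkin diagram is a chain of 4 nodes with a double edge at one end; the terminal node there is the unique short simple root (B_4), so the type is B_4 (the algebra so(9)).

type B_4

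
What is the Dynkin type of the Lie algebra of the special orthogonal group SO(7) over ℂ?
B3

This is so(7) with 7 odd, which has dimension 7(7-1)/2 = 21 and rank (7-1)/2 = 3. In the classification of classical Lie algebras, the orthogonal algebra so(2n+1) in an odd number of variables has type B_n; here n = 3, so the Dynkin diagram is a chain of 3 nodes with a double edge at one end; the terminal node there is the unique short simple root (B_3). Hence the type is B_3.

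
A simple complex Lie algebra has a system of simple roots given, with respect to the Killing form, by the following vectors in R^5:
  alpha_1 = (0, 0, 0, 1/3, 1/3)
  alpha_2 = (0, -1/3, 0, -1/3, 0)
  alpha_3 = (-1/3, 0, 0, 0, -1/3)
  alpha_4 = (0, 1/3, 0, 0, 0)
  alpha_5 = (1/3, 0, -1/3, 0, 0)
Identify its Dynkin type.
Compute the Cartan integers a_ij = 2(alpha_i, alpha_j)/(alpha_j, alpha_j); the resulting 5x5 Cartan matrix is
[[2, -1, -1, 0, 0], [-1, 2, 0, -2, 0], [-1, 0, 2, 0, -1], [0, -1, 0, 2, 0], [0, 0, -1, 0, 2]].
The roots have two lengths (squared-length ratio 2:1); the short ones are alpha_{4}. The associated Dynkin diagram is a chain of 5 nodes with a double edge at one end; the terminal node there is the unique short simple root (B_5), so the type is B_5 (the algebra so(11)).

B5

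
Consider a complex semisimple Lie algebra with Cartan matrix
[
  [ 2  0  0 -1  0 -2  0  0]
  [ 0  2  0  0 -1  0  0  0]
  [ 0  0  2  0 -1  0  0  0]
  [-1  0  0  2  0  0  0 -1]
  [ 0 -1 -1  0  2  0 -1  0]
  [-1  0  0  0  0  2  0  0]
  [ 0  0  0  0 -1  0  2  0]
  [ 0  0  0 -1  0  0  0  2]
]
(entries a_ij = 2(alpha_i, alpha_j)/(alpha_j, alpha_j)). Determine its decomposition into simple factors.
The diagram associated to this matrix has two connected components: the simple roots {alpha_1, alpha_4, alpha_6, alpha_8} form a chain of 4 nodes with a double edge at one end; the terminal node there is the unique short simple root (B_4), and {alpha_2, alpha_3, alpha_5, alpha_7} form a chain of 2 nodes with a fork of two nodes at one end (D_4). A semisimple Lie algebra decomposes uniquely as the direct sum of simple ideals, one per connected component of its Dynkin diagram, so g ≅ B_4 ⊕ D_4 (dimension 36 + 28 = 64).

type B_4 + type D_4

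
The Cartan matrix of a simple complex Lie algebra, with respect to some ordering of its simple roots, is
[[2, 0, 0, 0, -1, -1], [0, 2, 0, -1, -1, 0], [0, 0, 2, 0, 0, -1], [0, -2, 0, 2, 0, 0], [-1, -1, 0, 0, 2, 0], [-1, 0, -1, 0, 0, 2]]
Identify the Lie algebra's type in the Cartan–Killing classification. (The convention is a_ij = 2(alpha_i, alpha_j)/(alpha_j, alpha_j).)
type C_6

The matrix has rank 6 with 2's on the diagonal. Reading the off-diagonal entries as Dynkin edges (a single edge where a_ij = a_ji = -1; a double or triple edge where a_ij * a_ji = 2 or 3), the diagram is a chain of 6 nodes with a double edge at one end; the terminal node there is the unique long simple root (C_6). One simple-root ordering that puts it in standard form is (alpha_3, alpha_6, alpha_1, alpha_5, alpha_2, alpha_4). So the algebra is type C_6, i.e. sp(12).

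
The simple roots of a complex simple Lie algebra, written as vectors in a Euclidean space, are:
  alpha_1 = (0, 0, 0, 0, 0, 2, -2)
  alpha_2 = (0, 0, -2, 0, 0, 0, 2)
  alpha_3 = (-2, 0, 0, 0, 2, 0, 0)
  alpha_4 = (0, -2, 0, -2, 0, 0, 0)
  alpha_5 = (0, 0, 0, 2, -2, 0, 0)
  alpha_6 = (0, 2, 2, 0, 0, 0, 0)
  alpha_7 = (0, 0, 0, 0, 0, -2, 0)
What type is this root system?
Compute the Cartan integers a_ij = 2(alpha_i, alpha_j)/(alpha_j, alpha_j); the resulting 7x7 Cartan matrix is
[[2, -1, 0, 0, 0, 0, -2], [-1, 2, 0, 0, 0, -1, 0], [0, 0, 2, 0, -1, 0, 0], [0, 0, 0, 2, -1, -1, 0], [0, 0, -1, -1, 2, 0, 0], [0, -1, 0, -1, 0, 2, 0], [-1, 0, 0, 0, 0, 0, 2]].
The roots have two lengths (squared-length ratio 2:1); the short ones are alpha_{7}. The associated Dynkin diagram is a chain of 7 nodes with a double edge at one end; the terminal node there is the unique short simple root (B_7), so the type is B_7 (the algebra so(15)).

type B_7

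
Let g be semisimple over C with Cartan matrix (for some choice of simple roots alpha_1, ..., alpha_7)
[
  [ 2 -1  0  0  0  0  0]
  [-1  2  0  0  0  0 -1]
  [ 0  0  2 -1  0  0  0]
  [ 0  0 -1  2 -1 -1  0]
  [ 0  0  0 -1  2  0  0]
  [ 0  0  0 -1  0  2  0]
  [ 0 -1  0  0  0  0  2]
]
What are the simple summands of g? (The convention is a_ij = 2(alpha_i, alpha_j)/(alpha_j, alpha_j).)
A_3 ⊕ D_4

The diagram associated to this matrix has two connected components: the simple roots {alpha_1, alpha_2, alpha_7} form a chain of 3 nodes with single edges (A_3), and {alpha_3, alpha_4, alpha_5, alpha_6} form a chain of 2 nodes with a fork of two nodes at one end (D_4). A semisimple Lie algebra decomposes uniquely as the direct sum of simple ideals, one per connected component of its Dynkin diagram, so g ≅ A_3 ⊕ D_4 (dimension 15 + 28 = 43).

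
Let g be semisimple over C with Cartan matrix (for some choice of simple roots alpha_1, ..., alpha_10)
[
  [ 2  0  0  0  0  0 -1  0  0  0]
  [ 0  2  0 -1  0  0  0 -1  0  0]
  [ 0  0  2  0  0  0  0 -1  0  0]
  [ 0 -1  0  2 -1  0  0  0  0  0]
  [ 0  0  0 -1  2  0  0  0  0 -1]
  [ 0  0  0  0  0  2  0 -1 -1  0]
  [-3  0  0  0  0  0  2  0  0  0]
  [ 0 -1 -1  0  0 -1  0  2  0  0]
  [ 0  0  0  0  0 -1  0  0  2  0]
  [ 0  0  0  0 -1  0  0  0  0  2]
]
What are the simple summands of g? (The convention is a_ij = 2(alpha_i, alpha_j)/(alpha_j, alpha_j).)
type E_8 ⊕ type G_2

The diagram associated to this matrix has two connected components: the simple roots {alpha_2, alpha_3, alpha_4, alpha_5, alpha_6, alpha_8, alpha_9, alpha_10} form a chain of 7 nodes with one extra node attached to the third node from one end (E_8), and {alpha_1, alpha_7} form two nodes joined by a triple edge (G_2). A semisimple Lie algebra decomposes uniquely as the direct sum of simple ideals, one per connected component of its Dynkin diagram, so g ≅ E_8 ⊕ G_2 (dimension 248 + 14 = 262).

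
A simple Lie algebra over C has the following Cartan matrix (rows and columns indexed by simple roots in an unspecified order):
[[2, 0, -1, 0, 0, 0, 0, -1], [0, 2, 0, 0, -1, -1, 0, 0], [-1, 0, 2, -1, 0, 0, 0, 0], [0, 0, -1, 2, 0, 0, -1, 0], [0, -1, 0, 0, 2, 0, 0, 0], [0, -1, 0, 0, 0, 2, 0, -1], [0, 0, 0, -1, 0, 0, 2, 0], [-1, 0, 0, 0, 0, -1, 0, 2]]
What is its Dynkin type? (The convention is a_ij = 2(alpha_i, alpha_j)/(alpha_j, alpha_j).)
The matrix has rank 8 with 2's on the diagonal. Reading the off-diagonal entries as Dynkin edges (a single edge where a_ij = a_ji = -1; a double or triple edge where a_ij * a_ji = 2 or 3), the diagram is a chain of 8 nodes with single edges (A_8). One simple-root ordering that puts it in standard form is (alpha_5, alpha_2, alpha_6, alpha_8, alpha_1, alpha_3, alpha_4, alpha_7). So the algebra is type A_8, i.e. sl(9).

type A_8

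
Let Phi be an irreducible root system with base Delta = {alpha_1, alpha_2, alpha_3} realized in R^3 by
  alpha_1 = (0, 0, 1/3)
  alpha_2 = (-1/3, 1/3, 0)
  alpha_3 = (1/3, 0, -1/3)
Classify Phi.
Compute the Cartan integers a_ij = 2(alpha_i, alpha_j)/(alpha_j, alpha_j); the resulting 3x3 Cartan matrix is
[[2, 0, -1], [0, 2, -1], [-2, -1, 2]].
The roots have two lengths (squared-length ratio 2:1); the short ones are alpha_{1}. The associated Dynkin diagram is a chain of 3 nodes with a double edge at one end; the terminal node there is the unique short simple root (B_3), so the type is B_3 (the algebra so(7)).

B3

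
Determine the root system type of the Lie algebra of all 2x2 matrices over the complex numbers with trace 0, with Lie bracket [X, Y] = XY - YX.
A_1 (sl(2))

This is sl(2), which has dimension 2^2 - 1 = 3 and rank 2 - 1 = 1 (a Cartan subalgebra is the diagonal traceless matrices). In the classification of classical Lie algebras, the special linear algebra sl(n+1) has type A_n; here n = 1, so the Dynkin diagram is a chain of 1 nodes with single edges (A_1). Hence the type is A_1.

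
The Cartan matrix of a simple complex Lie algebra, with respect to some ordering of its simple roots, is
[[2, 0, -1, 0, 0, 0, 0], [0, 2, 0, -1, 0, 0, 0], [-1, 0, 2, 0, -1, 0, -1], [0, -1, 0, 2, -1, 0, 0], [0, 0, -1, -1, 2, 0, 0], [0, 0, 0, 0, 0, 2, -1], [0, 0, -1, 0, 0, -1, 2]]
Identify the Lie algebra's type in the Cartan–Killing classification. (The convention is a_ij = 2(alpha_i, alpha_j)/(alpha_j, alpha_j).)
The matrix has rank 7 with 2's on the diagonal. Reading the off-diagonal entries as Dynkin edges (a single edge where a_ij = a_ji = -1; a double or triple edge where a_ij * a_ji = 2 or 3), the diagram is a chain of 6 nodes with one extra node attached to the third node from one end (E_7). One simple-root ordering that puts it in standard form is (alpha_6, alpha_1, alpha_7, alpha_3, alpha_5, alpha_4, alpha_2). So the algebra is type E_7.

type E_7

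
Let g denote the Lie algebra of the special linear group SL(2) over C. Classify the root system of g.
A_1

This is sl(2), which has dimension 2^2 - 1 = 3 and rank 2 - 1 = 1 (a Cartan subalgebra is the diagonal traceless matrices). In the classification of classical Lie algebras, the special linear algebra sl(n+1) has type A_n; here n = 1, so the Dynkin diagram is a chain of 1 nodes with single edges (A_1). Hence the type is A_1.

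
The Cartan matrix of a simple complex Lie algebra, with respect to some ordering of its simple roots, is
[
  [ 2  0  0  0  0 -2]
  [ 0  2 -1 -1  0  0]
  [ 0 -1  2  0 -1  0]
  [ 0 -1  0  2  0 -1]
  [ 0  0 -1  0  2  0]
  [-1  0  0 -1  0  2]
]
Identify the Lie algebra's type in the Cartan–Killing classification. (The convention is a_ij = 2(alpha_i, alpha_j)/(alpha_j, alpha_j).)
The matrix has rank 6 with 2's on the diagonal. Reading the off-diagonal entries as Dynkin edges (a single edge where a_ij = a_ji = -1; a double or triple edge where a_ij * a_ji = 2 or 3), the diagram is a chain of 6 nodes with a double edge at one end; the terminal node there is the unique long simple root (C_6). One simple-root ordering that puts it in standard form is (alpha_5, alpha_3, alpha_2, alpha_4, alpha_6, alpha_1). So the algebra is type C_6, i.e. sp(12).

C_6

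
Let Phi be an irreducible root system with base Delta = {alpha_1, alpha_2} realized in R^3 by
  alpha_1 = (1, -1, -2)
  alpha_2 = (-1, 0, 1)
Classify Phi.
G_2

Compute the Cartan integers a_ij = 2(alpha_i, alpha_j)/(alpha_j, alpha_j); the resulting 2x2 Cartan matrix is
[[2, -3], [-1, 2]].
The roots have two lengths (squared-length ratio 3:1); the short ones are alpha_{2}. The associated Dynkin diagram is two nodes joined by a triple edge (G_2), so the type is G_2.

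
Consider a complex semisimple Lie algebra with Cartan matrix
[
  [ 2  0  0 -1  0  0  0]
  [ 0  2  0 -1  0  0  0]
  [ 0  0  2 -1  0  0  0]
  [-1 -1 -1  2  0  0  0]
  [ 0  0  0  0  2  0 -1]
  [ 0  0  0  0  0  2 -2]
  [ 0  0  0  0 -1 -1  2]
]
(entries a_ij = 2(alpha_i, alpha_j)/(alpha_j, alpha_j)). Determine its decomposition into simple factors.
The diagram associated to this matrix has two connected components: the simple roots {alpha_5, alpha_6, alpha_7} form a chain of 3 nodes with a double edge at one end; the terminal node there is the unique long simple root (C_3), and {alpha_1, alpha_2, alpha_3, alpha_4} form a chain of 2 nodes with a fork of two nodes at one end (D_4). A semisimple Lie algebra decomposes uniquely as the direct sum of simple ideals, one per connected component of its Dynkin diagram, so g ≅ C_3 ⊕ D_4 (dimension 21 + 28 = 49).

C_3 (sp(6)) ⊕ D_4 (so(8))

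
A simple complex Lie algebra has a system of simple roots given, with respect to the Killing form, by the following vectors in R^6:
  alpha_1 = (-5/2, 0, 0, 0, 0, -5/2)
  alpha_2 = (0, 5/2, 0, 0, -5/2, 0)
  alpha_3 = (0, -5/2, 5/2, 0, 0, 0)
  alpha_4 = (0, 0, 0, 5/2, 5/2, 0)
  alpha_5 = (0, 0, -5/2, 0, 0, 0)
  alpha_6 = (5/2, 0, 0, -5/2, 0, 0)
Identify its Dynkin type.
B_6

Compute the Cartan integers a_ij = 2(alpha_i, alpha_j)/(alpha_j, alpha_j); the resulting 6x6 Cartan matrix is
[[2, 0, 0, 0, 0, -1], [0, 2, -1, -1, 0, 0], [0, -1, 2, 0, -2, 0], [0, -1, 0, 2, 0, -1], [0, 0, -1, 0, 2, 0], [-1, 0, 0, -1, 0, 2]].
The roots have two lengths (squared-length ratio 2:1); the short ones are alpha_{5}. The associated Dynkin diagram is a chain of 6 nodes with a double edge at one end; the terminal node there is the unique short simple root (B_6), so the type is B_6 (the algebra so(13)).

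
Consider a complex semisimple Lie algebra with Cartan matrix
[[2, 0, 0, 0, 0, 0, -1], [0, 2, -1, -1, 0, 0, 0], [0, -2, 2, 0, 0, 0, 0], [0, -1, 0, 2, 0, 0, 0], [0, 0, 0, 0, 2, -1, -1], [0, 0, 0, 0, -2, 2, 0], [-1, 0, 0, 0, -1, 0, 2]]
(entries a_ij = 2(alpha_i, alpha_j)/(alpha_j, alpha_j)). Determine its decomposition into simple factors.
The diagram associated to this matrix has two connected components: the simple roots {alpha_2, alpha_3, alpha_4} form a chain of 3 nodes with a double edge at one end; the terminal node there is the unique long simple root (C_3), and {alpha_1, alpha_5, alpha_6, alpha_7} form a chain of 4 nodes with a double edge at one end; the terminal node there is the unique long simple root (C_4). A semisimple Lie algebra decomposes uniquely as the direct sum of simple ideals, one per connected component of its Dynkin diagram, so g ≅ C_3 ⊕ C_4 (dimension 21 + 36 = 57).

C3 ⊕ C4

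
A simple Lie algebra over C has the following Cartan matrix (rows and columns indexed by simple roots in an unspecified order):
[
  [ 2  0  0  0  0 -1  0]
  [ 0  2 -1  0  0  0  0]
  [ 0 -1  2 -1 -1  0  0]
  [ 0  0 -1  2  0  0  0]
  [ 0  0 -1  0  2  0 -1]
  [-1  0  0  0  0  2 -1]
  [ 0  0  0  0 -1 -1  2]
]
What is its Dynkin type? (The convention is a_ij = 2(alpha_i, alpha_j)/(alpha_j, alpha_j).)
The matrix has rank 7 with 2's on the diagonal. Reading the off-diagonal entries as Dynkin edges (a single edge where a_ij = a_ji = -1; a double or triple edge where a_ij * a_ji = 2 or 3), the diagram is a chain of 5 nodes with a fork of two nodes at one end (D_7). One simple-root ordering that puts it in standard form is (alpha_1, alpha_6, alpha_7, alpha_5, alpha_3, alpha_4, alpha_2). So the algebra is type D_7, i.e. so(14).

D_7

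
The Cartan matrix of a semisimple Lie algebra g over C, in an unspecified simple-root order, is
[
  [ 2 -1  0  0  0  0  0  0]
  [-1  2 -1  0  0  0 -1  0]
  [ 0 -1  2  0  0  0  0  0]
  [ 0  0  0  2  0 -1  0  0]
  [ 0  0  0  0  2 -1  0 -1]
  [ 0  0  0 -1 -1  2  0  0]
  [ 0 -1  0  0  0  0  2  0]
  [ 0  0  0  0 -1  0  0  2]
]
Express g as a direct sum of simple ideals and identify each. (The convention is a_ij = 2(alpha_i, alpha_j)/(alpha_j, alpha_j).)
A_4 ⊕ D_4

The diagram associated to this matrix has two connected components: the simple roots {alpha_4, alpha_5, alpha_6, alpha_8} form a chain of 4 nodes with single edges (A_4), and {alpha_1, alpha_2, alpha_3, alpha_7} form a chain of 2 nodes with a fork of two nodes at one end (D_4). A semisimple Lie algebra decomposes uniquely as the direct sum of simple ideals, one per connected component of its Dynkin diagram, so g ≅ A_4 ⊕ D_4 (dimension 24 + 28 = 52).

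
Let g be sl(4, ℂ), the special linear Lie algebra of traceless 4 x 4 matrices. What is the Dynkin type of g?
type A_3

This is sl(4), which has dimension 4^2 - 1 = 15 and rank 4 - 1 = 3 (a Cartan subalgebra is the diagonal traceless matrices). In the classification of classical Lie algebras, the special linear algebra sl(n+1) has type A_n; here n = 3, so the Dynkin diagram is a chain of 3 nodes with single edges (A_3). Hence the type is A_3.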